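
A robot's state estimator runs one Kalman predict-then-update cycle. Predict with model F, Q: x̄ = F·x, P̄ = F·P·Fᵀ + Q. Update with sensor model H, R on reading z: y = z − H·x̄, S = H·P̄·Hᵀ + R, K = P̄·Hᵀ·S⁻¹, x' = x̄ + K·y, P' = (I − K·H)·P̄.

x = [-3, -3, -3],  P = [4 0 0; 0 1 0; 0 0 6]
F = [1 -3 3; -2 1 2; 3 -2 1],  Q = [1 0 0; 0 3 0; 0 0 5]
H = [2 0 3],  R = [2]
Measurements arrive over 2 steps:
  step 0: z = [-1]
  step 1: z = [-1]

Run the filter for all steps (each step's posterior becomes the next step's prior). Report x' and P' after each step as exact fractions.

step 0: x̄ = F·x = [-3, -3, -6]
step 0: P̄ = F·P·Fᵀ + Q = [68 25 36; 25 44 -14; 36 -14 51]
step 0: y = z − H·x̄ = [23]
step 0: S = H·P̄·Hᵀ + R = [1165]
step 0: K = P̄·Hᵀ·S⁻¹ = [244/1165; 8/1165; 45/233]
step 0: x' = x̄ + K·y = [2117/1165, -3311/1165, -363/233]
step 0: P' = (I − K·H)·P̄ = [19684/1165 27173/1165 -2592/233; 27173/1165 51196/1165 -3622/233; -2592/233 -3622/233 1758/233]
step 1: x̄ = F·x = [1321/233, -2235/233, 11158/1165]
step 1: P̄ = F·P·Fᵀ + Q = [129181/233 31233/233 25417/233; 31233/233 18227/233 -2043/233; 25417/233 -2043/233 65159/1165]
step 1: y = z − H·x̄ = [-47849/1165]
step 1: S = H·P̄·Hᵀ + R = [4697401/1165]
step 1: K = P̄·Hᵀ·S⁻¹ = [1673065/4697401; 281685/4697401; 449647/4697401]
step 1: x' = x̄ + K·y = [-42084252/4697401, -56628156/4697401, 26522267/4697401]
step 1: P' = (I − K·H)·P̄ = [201655192/4697401 225143616/4697401 -133321418/4697401; 225143616/4697401 299357254/4697401 -149907954/4697401; -133321418/4697401 -149907954/4697401 89180710/4697401]

step 0: x' = [2117/1165, -3311/1165, -363/233], P' = [19684/1165 27173/1165 -2592/233; 27173/1165 51196/1165 -3622/233; -2592/233 -3622/233 1758/233]
step 1: x' = [-42084252/4697401, -56628156/4697401, 26522267/4697401], P' = [201655192/4697401 225143616/4697401 -133321418/4697401; 225143616/4697401 299357254/4697401 -149907954/4697401; -133321418/4697401 -149907954/4697401 89180710/4697401]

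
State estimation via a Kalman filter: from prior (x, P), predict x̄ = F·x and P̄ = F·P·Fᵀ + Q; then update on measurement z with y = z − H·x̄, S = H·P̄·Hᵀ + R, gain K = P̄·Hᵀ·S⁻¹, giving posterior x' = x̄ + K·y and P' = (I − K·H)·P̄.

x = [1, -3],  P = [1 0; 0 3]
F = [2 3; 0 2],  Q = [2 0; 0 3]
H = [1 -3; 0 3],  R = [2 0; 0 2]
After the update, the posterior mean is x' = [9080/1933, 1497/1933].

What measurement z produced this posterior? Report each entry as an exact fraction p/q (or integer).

x̄ = F·x = [-7, -6]
P̄ = F·P·Fᵀ + Q = [33 18; 18 15]
S = H·P̄·Hᵀ + R = [62 -81; -81 137]
K = P̄·Hᵀ·S⁻¹ = [1497/1933 1647/1933; -54/1933 603/1933]
x' − x̄ = [22611/1933, 13095/1933] = K·y
y = (KᵀK)⁻¹·Kᵀ·(x' − x̄) = [-8, 21]
z = y + H·x̄ = [-8, 21] + [11, -18] = [3, 3]

z = [3, 3]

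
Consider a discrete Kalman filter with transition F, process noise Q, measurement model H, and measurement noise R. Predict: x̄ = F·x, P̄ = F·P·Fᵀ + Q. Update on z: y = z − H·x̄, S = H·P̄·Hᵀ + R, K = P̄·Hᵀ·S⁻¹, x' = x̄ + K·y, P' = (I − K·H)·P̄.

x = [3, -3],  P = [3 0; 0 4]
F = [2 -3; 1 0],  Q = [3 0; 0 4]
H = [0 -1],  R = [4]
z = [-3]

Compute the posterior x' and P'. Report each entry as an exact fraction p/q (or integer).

x' = [15, 3]
P' = [525/11 24/11; 24/11 28/11]

x̄ = F·x = [15, 3]
P̄ = F·P·Fᵀ + Q = [51 6; 6 7]
y = z − H·x̄ = [0]
S = H·P̄·Hᵀ + R = [11]
K = P̄·Hᵀ·S⁻¹ = [-6/11; -7/11]
x' = x̄ + K·y = [15, 3]
P' = (I − K·H)·P̄ = [525/11 24/11; 24/11 28/11]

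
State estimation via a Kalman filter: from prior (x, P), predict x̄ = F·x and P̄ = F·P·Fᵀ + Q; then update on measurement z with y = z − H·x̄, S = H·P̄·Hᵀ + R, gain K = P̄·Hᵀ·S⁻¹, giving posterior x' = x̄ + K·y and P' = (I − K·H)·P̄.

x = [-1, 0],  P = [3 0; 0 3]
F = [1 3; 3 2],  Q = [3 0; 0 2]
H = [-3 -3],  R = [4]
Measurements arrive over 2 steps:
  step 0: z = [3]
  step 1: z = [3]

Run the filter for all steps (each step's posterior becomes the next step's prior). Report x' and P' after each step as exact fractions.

step 0: x' = [116/289, -24/17], P' = [1437/289 -81/17; -81/17 5]
step 1: x' = [2039/50494, -57681/50494], P' = [489321/50494 -469797/50494; -469797/50494 472201/50494]

step 0: x̄ = F·x = [-1, -3]
step 0: P̄ = F·P·Fᵀ + Q = [33 27; 27 41]
step 0: y = z − H·x̄ = [-9]
step 0: S = H·P̄·Hᵀ + R = [1156]
step 0: K = P̄·Hᵀ·S⁻¹ = [-45/289; -3/17]
step 0: x' = x̄ + K·y = [116/289, -24/17]
step 0: P' = (I − K·H)·P̄ = [1437/289 -81/17; -81/17 5]
step 1: x̄ = F·x = [-1108/289, -468/289]
step 1: P̄ = F·P·Fᵀ + Q = [7047/289 -2166/289; -2166/289 2767/289]
step 1: y = z − H·x̄ = [-3861/289]
step 1: S = H·P̄·Hᵀ + R = [50494/289]
step 1: K = P̄·Hᵀ·S⁻¹ = [-14643/50494; -1803/50494]
step 1: x' = x̄ + K·y = [2039/50494, -57681/50494]
step 1: P' = (I − K·H)·P̄ = [489321/50494 -469797/50494; -469797/50494 472201/50494]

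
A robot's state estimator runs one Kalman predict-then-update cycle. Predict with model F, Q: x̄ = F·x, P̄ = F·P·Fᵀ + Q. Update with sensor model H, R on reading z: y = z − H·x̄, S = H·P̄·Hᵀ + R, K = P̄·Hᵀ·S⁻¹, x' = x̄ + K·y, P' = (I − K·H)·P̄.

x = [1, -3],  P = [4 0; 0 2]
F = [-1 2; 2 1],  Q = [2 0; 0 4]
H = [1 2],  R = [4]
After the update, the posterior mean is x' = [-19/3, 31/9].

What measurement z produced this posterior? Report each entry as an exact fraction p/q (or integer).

z = [1]

x̄ = F·x = [-7, -1]
P̄ = F·P·Fᵀ + Q = [14 -4; -4 22]
S = H·P̄·Hᵀ + R = [90]
K = P̄·Hᵀ·S⁻¹ = [1/15; 4/9]
x' − x̄ = [2/3, 40/9] = K·y
y = (KᵀK)⁻¹·Kᵀ·(x' − x̄) = [10]
z = y + H·x̄ = [10] + [-9] = [1]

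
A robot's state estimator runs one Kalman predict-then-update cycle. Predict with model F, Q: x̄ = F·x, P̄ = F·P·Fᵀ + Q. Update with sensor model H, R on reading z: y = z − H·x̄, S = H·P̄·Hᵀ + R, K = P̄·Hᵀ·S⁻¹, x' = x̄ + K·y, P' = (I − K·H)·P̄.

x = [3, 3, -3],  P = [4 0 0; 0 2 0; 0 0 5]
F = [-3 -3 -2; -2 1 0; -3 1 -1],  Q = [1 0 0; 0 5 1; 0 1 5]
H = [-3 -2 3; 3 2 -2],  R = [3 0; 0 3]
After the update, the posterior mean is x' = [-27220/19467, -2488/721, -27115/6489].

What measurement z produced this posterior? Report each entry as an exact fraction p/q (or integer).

z = [-2, -3]

x̄ = F·x = [-12, -3, -3]
P̄ = F·P·Fᵀ + Q = [75 18 40; 18 23 27; 40 27 48]
S = H·P̄·Hᵀ + R = [374 -401; -401 482]
K = P̄·Hᵀ·S⁻¹ = [4619/19467 11153/19467; 344/721 355/721; 5606/6489 5714/6489]
x' − x̄ = [206384/19467, -325/721, -7648/6489] = K·y
y = (KᵀK)⁻¹·Kᵀ·(x' − x̄) = [-35, 33]
z = y + H·x̄ = [-35, 33] + [33, -36] = [-2, -3]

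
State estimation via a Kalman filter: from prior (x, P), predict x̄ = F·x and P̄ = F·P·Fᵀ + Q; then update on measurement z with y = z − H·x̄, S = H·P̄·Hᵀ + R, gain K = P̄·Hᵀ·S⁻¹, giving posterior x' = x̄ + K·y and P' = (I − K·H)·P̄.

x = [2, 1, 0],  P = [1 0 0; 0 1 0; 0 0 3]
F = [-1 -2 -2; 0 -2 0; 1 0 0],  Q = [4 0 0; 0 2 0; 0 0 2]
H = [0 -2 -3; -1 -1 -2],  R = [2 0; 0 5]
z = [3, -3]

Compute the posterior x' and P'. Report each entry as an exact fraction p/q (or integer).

x' = [2769/1319, -3218/1319, 1103/1319]
P' = [6512/1319 1616/1319 -1454/1319; 1616/1319 4102/1319 -2584/1319; -1454/1319 -2584/1319 1894/1319]

x̄ = F·x = [-4, -2, 2]
P̄ = F·P·Fᵀ + Q = [21 4 -1; 4 6 0; -1 0 3]
y = z − H·x̄ = [5, -5]
S = H·P̄·Hᵀ + R = [53 35; 35 48]
K = P̄·Hᵀ·S⁻¹ = [565/1319 -1044/1319; -226/1319 -110/1319; -257/1319 50/1319]
x' = x̄ + K·y = [2769/1319, -3218/1319, 1103/1319]
P' = (I − K·H)·P̄ = [6512/1319 1616/1319 -1454/1319; 1616/1319 4102/1319 -2584/1319; -1454/1319 -2584/1319 1894/1319]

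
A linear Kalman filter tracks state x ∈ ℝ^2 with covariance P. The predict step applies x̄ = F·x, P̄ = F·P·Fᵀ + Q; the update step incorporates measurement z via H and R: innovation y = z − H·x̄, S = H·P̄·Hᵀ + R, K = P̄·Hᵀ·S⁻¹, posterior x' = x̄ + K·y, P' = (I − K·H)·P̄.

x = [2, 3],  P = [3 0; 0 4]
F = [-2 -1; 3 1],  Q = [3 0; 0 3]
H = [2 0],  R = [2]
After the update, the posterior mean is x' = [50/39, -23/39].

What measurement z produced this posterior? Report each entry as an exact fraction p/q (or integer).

z = [3]

x̄ = F·x = [-7, 9]
P̄ = F·P·Fᵀ + Q = [19 -22; -22 34]
S = H·P̄·Hᵀ + R = [78]
K = P̄·Hᵀ·S⁻¹ = [19/39; -22/39]
x' − x̄ = [323/39, -374/39] = K·y
y = (KᵀK)⁻¹·Kᵀ·(x' − x̄) = [17]
z = y + H·x̄ = [17] + [-14] = [3]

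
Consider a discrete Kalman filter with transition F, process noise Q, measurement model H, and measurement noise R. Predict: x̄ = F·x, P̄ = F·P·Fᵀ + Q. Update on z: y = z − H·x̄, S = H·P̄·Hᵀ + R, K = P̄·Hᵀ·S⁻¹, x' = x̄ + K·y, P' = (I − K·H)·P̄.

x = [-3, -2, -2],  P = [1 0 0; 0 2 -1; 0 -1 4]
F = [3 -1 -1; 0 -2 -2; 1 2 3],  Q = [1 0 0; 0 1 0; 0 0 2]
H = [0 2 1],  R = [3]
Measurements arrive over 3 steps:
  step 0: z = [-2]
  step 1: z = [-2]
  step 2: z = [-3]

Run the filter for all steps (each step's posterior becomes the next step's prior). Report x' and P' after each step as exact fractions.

step 0: x' = [-65/9, 14/3, -21/2], P' = [94/9 8/3 -4; 8/3 9 -16; -4 -16 61/2]
step 1: x' = [-3365/347, 4462/347, -9837/347], P' = [23031/347 5006/347 -8437/347; 5006/347 10179/347 -20052/347; -8437/347 -20052/347 40371/347]
step 2: x' = [-46844/23883, 40804/1257, -1626434/23883], P' = [2954290/23883 60010/1257 -2075264/23883; 60010/1257 141133/1257 -280892/1257; -2075264/23883 -280892/1257 10690210/23883]

step 0: x̄ = F·x = [-5, 8, -13]
step 0: P̄ = F·P·Fᵀ + Q = [14 8 -8; 8 17 -22; -8 -22 35]
step 0: y = z − H·x̄ = [-5]
step 0: S = H·P̄·Hᵀ + R = [18]
step 0: K = P̄·Hᵀ·S⁻¹ = [4/9; 2/3; -1/2]
step 0: x' = x̄ + K·y = [-65/9, 14/3, -21/2]
step 0: P' = (I − K·H)·P̄ = [94/9 8/3 -4; 8/3 9 -16; -4 -16 61/2]
step 1: x̄ = F·x = [-95/6, 35/3, -529/18]
step 1: P̄ = F·P·Fᵀ + Q = [221/2 23 -101/6; 23 31 -169/3; -101/6 -169/3 2117/18]
step 1: y = z − H·x̄ = [73/18]
step 1: S = H·P̄·Hᵀ + R = [347/18]
step 1: K = P̄·Hᵀ·S⁻¹ = [525/347; 102/347; 89/347]
step 1: x' = x̄ + K·y = [-3365/347, 4462/347, -9837/347]
step 1: P' = (I − K·H)·P̄ = [23031/347 5006/347 -8437/347; 5006/347 10179/347 -20052/347; -8437/347 -20052/347 40371/347]
step 2: x̄ = F·x = [-4720/347, 10750/347, -23952/347]
step 2: P̄ = F·P·Fᵀ + Q = [238658/347 41478/347 -14584/347; 41478/347 42131/347 -75560/347; -14584/347 -75560/347 156558/347]
step 2: y = z − H·x̄ = [1411/347]
step 2: S = H·P̄·Hᵀ + R = [23883/347]
step 2: K = P̄·Hᵀ·S⁻¹ = [68372/23883; 458/1257; 5438/23883]
step 2: x' = x̄ + K·y = [-46844/23883, 40804/1257, -1626434/23883]
step 2: P' = (I − K·H)·P̄ = [2954290/23883 60010/1257 -2075264/23883; 60010/1257 141133/1257 -280892/1257; -2075264/23883 -280892/1257 10690210/23883]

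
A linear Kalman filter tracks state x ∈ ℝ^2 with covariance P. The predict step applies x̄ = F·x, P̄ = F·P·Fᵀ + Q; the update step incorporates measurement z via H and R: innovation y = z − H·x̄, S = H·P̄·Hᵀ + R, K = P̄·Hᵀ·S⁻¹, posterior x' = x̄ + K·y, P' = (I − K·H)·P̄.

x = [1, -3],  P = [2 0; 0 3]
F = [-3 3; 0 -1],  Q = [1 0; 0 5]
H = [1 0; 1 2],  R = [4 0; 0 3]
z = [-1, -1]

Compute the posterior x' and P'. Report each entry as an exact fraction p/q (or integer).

x' = [-1443/733, 797/1466]
P' = [2572/733 -1202/733; -1202/733 2105/1466]

x̄ = F·x = [-12, 3]
P̄ = F·P·Fᵀ + Q = [46 -9; -9 8]
y = z − H·x̄ = [11, 5]
S = H·P̄·Hᵀ + R = [50 28; 28 45]
K = P̄·Hᵀ·S⁻¹ = [643/733 56/733; -601/1466 301/733]
x' = x̄ + K·y = [-1443/733, 797/1466]
P' = (I − K·H)·P̄ = [2572/733 -1202/733; -1202/733 2105/1466]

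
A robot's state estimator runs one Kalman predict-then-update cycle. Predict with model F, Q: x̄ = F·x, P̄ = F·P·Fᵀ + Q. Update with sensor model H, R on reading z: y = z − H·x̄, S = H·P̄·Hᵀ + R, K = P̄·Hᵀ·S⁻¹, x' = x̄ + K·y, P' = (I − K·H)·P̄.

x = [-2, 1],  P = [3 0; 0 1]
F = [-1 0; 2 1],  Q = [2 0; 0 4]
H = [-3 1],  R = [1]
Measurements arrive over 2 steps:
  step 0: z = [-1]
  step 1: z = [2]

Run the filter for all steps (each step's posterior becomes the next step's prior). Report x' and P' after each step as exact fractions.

step 0: x̄ = F·x = [2, -3]
step 0: P̄ = F·P·Fᵀ + Q = [5 -6; -6 17]
step 0: y = z − H·x̄ = [8]
step 0: S = H·P̄·Hᵀ + R = [99]
step 0: K = P̄·Hᵀ·S⁻¹ = [-7/33; 35/99]
step 0: x' = x̄ + K·y = [10/33, -17/99]
step 0: P' = (I − K·H)·P̄ = [6/11 47/33; 47/33 458/99]
step 1: x̄ = F·x = [-10/33, 43/99]
step 1: P̄ = F·P·Fᵀ + Q = [28/11 -83/33; -83/33 1634/99]
step 1: y = z − H·x̄ = [65/99]
step 1: S = H·P̄·Hᵀ + R = [5495/99]
step 1: K = P̄·Hᵀ·S⁻¹ = [-201/1099; 2381/5495]
step 1: x' = x̄ + K·y = [-465/1099, 790/1099]
step 1: P' = (I − K·H)·P̄ = [757/1099 2070/1099; 2070/1099 33431/5495]

step 0: x' = [10/33, -17/99], P' = [6/11 47/33; 47/33 458/99]
step 1: x' = [-465/1099, 790/1099], P' = [757/1099 2070/1099; 2070/1099 33431/5495]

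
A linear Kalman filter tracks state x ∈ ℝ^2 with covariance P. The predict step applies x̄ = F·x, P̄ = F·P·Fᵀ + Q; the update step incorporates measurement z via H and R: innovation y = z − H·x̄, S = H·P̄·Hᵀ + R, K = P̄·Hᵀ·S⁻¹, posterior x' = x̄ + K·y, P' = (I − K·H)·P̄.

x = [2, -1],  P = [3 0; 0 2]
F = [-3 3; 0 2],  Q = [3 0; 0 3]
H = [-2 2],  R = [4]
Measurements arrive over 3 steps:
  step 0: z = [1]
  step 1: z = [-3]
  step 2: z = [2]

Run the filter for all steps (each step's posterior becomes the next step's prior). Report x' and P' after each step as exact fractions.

step 0: x̄ = F·x = [-9, -2]
step 0: P̄ = F·P·Fᵀ + Q = [48 12; 12 11]
step 0: y = z − H·x̄ = [-13]
step 0: S = H·P̄·Hᵀ + R = [144]
step 0: K = P̄·Hᵀ·S⁻¹ = [-1/2; -1/72]
step 0: x' = x̄ + K·y = [-5/2, -131/72]
step 0: P' = (I − K·H)·P̄ = [12 11; 11 395/36]
step 1: x̄ = F·x = [49/24, -131/36]
step 1: P̄ = F·P·Fᵀ + Q = [47/4 -1/6; -1/6 422/9]
step 1: y = z − H·x̄ = [301/36]
step 1: S = H·P̄·Hᵀ + R = [2159/9]
step 1: K = P̄·Hᵀ·S⁻¹ = [-429/4318; 847/2159]
step 1: x' = x̄ + K·y = [5229/4318, -1549/4318]
step 1: P' = (I − K·H)·P̄ = [20256/2159 19827/2159; 19827/2159 21521/2159]
step 2: x̄ = F·x = [-10167/2159, -1549/2159]
step 2: P̄ = F·P·Fᵀ + Q = [25584/2159 10164/2159; 10164/2159 92561/2159]
step 2: y = z − H·x̄ = [-12918/2159]
step 2: S = H·P̄·Hᵀ + R = [399904/2159]
step 2: K = P̄·Hᵀ·S⁻¹ = [-3855/49988; 82397/199952]
step 2: x' = x̄ + K·y = [-106167/24994, -318233/99976]
step 2: P' = (I − K·H)·P̄ = [134322/12497 264789/24994; 264789/24994 1141553/99976]

step 0: x' = [-5/2, -131/72], P' = [12 11; 11 395/36]
step 1: x' = [5229/4318, -1549/4318], P' = [20256/2159 19827/2159; 19827/2159 21521/2159]
step 2: x' = [-106167/24994, -318233/99976], P' = [134322/12497 264789/24994; 264789/24994 1141553/99976]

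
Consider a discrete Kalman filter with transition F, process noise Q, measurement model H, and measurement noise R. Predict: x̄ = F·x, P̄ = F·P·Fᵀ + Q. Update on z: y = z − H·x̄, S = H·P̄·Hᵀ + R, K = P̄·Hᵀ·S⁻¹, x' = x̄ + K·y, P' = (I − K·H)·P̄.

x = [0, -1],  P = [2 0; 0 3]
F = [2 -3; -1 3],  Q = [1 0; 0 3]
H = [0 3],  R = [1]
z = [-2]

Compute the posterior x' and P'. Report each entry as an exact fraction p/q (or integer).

x̄ = F·x = [3, -3]
P̄ = F·P·Fᵀ + Q = [36 -31; -31 32]
y = z − H·x̄ = [7]
S = H·P̄·Hᵀ + R = [289]
K = P̄·Hᵀ·S⁻¹ = [-93/289; 96/289]
x' = x̄ + K·y = [216/289, -195/289]
P' = (I − K·H)·P̄ = [1755/289 -31/289; -31/289 32/289]

x' = [216/289, -195/289]
P' = [1755/289 -31/289; -31/289 32/289]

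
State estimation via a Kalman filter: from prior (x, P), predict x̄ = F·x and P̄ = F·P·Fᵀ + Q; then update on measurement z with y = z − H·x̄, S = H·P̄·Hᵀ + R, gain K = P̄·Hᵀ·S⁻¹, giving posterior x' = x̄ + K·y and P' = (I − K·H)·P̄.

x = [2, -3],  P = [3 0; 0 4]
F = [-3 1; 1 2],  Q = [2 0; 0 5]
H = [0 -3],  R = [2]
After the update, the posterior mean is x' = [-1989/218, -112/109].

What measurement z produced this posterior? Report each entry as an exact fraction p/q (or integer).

z = [3]

x̄ = F·x = [-9, -4]
P̄ = F·P·Fᵀ + Q = [33 -1; -1 24]
S = H·P̄·Hᵀ + R = [218]
K = P̄·Hᵀ·S⁻¹ = [3/218; -36/109]
x' − x̄ = [-27/218, 324/109] = K·y
y = (KᵀK)⁻¹·Kᵀ·(x' − x̄) = [-9]
z = y + H·x̄ = [-9] + [12] = [3]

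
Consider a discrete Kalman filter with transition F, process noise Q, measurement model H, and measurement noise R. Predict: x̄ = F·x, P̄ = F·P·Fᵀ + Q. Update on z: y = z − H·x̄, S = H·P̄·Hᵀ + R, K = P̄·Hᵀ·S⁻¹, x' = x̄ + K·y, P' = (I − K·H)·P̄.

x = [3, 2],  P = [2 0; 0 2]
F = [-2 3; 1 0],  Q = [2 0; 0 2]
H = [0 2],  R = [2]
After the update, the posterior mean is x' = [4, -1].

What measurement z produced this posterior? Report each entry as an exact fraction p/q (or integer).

z = [-3]

x̄ = F·x = [0, 3]
P̄ = F·P·Fᵀ + Q = [28 -4; -4 4]
S = H·P̄·Hᵀ + R = [18]
K = P̄·Hᵀ·S⁻¹ = [-4/9; 4/9]
x' − x̄ = [4, -4] = K·y
y = (KᵀK)⁻¹·Kᵀ·(x' − x̄) = [-9]
z = y + H·x̄ = [-9] + [6] = [-3]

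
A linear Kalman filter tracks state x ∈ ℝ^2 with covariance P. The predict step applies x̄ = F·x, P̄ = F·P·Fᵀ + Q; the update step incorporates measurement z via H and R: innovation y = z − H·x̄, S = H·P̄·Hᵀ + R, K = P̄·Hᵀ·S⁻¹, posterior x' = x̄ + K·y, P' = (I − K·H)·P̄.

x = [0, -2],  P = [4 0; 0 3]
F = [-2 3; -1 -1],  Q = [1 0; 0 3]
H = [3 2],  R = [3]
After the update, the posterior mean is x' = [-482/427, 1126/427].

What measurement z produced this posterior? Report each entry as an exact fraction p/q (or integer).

z = [2]

x̄ = F·x = [-6, 2]
P̄ = F·P·Fᵀ + Q = [44 -1; -1 10]
S = H·P̄·Hᵀ + R = [427]
K = P̄·Hᵀ·S⁻¹ = [130/427; 17/427]
x' − x̄ = [2080/427, 272/427] = K·y
y = (KᵀK)⁻¹·Kᵀ·(x' − x̄) = [16]
z = y + H·x̄ = [16] + [-14] = [2]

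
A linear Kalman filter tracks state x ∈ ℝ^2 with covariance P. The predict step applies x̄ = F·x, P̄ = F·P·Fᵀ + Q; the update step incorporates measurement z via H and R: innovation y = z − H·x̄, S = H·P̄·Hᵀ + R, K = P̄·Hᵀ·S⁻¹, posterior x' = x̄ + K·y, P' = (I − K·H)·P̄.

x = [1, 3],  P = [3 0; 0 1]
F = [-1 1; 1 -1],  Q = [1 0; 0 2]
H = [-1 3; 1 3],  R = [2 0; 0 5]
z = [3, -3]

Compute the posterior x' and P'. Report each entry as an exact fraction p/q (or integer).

x' = [-1471/999, 248/999]
P' = [932/999 86/999; 86/999 158/999]

x̄ = F·x = [2, -2]
P̄ = F·P·Fᵀ + Q = [5 -4; -4 6]
y = z − H·x̄ = [11, 1]
S = H·P̄·Hᵀ + R = [85 49; 49 40]
K = P̄·Hᵀ·S⁻¹ = [-337/999 238/999; 194/999 112/999]
x' = x̄ + K·y = [-1471/999, 248/999]
P' = (I − K·H)·P̄ = [932/999 86/999; 86/999 158/999]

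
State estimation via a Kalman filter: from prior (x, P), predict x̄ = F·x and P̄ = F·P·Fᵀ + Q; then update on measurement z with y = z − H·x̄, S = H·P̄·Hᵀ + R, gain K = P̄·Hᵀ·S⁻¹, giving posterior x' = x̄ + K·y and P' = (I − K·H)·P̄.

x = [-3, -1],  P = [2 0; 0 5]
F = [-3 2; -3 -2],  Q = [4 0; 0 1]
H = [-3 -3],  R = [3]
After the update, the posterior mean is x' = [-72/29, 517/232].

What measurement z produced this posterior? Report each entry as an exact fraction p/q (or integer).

z = [1]

x̄ = F·x = [7, 11]
P̄ = F·P·Fᵀ + Q = [42 -2; -2 39]
S = H·P̄·Hᵀ + R = [696]
K = P̄·Hᵀ·S⁻¹ = [-5/29; -37/232]
x' − x̄ = [-275/29, -2035/232] = K·y
y = (KᵀK)⁻¹·Kᵀ·(x' − x̄) = [55]
z = y + H·x̄ = [55] + [-54] = [1]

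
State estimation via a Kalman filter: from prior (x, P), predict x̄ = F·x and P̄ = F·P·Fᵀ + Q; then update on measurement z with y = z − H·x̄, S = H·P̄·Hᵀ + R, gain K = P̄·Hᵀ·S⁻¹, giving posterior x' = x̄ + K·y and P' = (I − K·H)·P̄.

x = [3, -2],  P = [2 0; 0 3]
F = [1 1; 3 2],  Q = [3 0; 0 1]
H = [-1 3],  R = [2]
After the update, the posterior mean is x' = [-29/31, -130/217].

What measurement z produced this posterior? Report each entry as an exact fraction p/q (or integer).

x̄ = F·x = [1, 5]
P̄ = F·P·Fᵀ + Q = [8 12; 12 31]
S = H·P̄·Hᵀ + R = [217]
K = P̄·Hᵀ·S⁻¹ = [4/31; 81/217]
x' − x̄ = [-60/31, -1215/217] = K·y
y = (KᵀK)⁻¹·Kᵀ·(x' − x̄) = [-15]
z = y + H·x̄ = [-15] + [14] = [-1]

z = [-1]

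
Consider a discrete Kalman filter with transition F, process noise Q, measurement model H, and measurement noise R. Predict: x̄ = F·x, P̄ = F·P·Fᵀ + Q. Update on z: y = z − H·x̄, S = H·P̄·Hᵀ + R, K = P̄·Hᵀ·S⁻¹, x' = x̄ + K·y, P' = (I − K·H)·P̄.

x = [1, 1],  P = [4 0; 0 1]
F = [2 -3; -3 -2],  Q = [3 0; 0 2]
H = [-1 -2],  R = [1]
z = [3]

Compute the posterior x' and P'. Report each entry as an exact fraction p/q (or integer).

x' = [-189/125, -97/125]
P' = [3436/125 -1722/125; -1722/125 894/125]

x̄ = F·x = [-1, -5]
P̄ = F·P·Fᵀ + Q = [28 -18; -18 42]
y = z − H·x̄ = [-8]
S = H·P̄·Hᵀ + R = [125]
K = P̄·Hᵀ·S⁻¹ = [8/125; -66/125]
x' = x̄ + K·y = [-189/125, -97/125]
P' = (I − K·H)·P̄ = [3436/125 -1722/125; -1722/125 894/125]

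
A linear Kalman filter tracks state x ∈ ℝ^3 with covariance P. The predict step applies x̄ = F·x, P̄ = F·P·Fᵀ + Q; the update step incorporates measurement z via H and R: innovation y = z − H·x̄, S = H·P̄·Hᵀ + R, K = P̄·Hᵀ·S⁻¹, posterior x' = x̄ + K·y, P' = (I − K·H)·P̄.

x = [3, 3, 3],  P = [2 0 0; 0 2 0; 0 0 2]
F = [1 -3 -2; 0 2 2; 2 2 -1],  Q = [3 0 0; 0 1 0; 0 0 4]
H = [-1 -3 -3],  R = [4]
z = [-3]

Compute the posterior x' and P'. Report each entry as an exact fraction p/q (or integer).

x̄ = F·x = [-12, 12, 9]
P̄ = F·P·Fᵀ + Q = [31 -20 -4; -20 17 4; -4 4 22]
y = z − H·x̄ = [48]
S = H·P̄·Hᵀ + R = [314]
K = P̄·Hᵀ·S⁻¹ = [41/314; -43/314; -37/157]
x' = x̄ + K·y = [-900/157, 852/157, -363/157]
P' = (I − K·H)·P̄ = [8053/314 -4517/314 889/157; -4517/314 3489/314 -963/157; 889/157 -963/157 716/157]

x' = [-900/157, 852/157, -363/157]
P' = [8053/314 -4517/314 889/157; -4517/314 3489/314 -963/157; 889/157 -963/157 716/157]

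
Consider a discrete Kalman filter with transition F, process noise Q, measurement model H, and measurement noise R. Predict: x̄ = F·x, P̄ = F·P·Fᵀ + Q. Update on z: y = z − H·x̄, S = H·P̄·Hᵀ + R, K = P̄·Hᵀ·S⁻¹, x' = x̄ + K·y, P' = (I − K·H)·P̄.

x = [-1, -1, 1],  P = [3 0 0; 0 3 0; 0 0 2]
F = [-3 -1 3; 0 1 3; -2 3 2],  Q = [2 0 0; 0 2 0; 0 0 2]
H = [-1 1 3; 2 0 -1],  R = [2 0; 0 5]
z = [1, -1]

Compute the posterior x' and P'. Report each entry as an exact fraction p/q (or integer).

x' = [-16968/74339, 35655/74339, 7748/74339]
P' = [147960/74339 -101772/74339 91210/74339; -101772/74339 697163/74339 -257719/74339; 91210/74339 -257719/74339 132545/74339]

x̄ = F·x = [7, 2, 1]
P̄ = F·P·Fᵀ + Q = [50 15 21; 15 23 21; 21 21 49]
y = z − H·x̄ = [3, -14]
S = H·P̄·Hᵀ + R = [486 -91; -91 170]
K = P̄·Hᵀ·S⁻¹ = [11949/74339 40942/74339; 12889/74339 10835/74339; 24353/74339 9975/74339]
x' = x̄ + K·y = [-16968/74339, 35655/74339, 7748/74339]
P' = (I − K·H)·P̄ = [147960/74339 -101772/74339 91210/74339; -101772/74339 697163/74339 -257719/74339; 91210/74339 -257719/74339 132545/74339]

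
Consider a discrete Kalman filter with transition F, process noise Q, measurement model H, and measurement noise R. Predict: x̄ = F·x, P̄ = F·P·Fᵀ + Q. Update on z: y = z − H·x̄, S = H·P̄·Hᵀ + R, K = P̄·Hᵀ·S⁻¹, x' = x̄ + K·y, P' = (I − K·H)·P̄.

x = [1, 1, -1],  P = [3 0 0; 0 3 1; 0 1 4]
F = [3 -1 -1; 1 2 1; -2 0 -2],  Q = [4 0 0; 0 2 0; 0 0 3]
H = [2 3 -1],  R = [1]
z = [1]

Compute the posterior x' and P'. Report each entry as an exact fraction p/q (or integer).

x' = [691/509, 83/509, 1111/509]
P' = [14584/509 -8496/509 3604/509; -8496/509 5500/509 -577/509; 3604/509 -577/509 5578/509]

x̄ = F·x = [3, 2, 0]
P̄ = F·P·Fᵀ + Q = [40 -4 -8; -4 25 -18; -8 -18 31]
y = z − H·x̄ = [-11]
S = H·P̄·Hᵀ + R = [509]
K = P̄·Hᵀ·S⁻¹ = [76/509; 85/509; -101/509]
x' = x̄ + K·y = [691/509, 83/509, 1111/509]
P' = (I − K·H)·P̄ = [14584/509 -8496/509 3604/509; -8496/509 5500/509 -577/509; 3604/509 -577/509 5578/509]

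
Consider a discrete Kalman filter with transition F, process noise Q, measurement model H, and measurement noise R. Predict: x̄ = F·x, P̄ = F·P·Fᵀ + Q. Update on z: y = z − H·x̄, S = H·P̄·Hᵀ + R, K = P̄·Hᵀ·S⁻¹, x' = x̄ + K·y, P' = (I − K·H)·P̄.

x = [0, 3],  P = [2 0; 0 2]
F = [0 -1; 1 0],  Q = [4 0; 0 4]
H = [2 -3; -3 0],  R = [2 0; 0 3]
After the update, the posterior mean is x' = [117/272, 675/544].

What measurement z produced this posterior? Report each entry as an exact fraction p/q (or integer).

x̄ = F·x = [-3, 0]
P̄ = F·P·Fᵀ + Q = [6 0; 0 6]
S = H·P̄·Hᵀ + R = [80 -36; -36 57]
K = P̄·Hᵀ·S⁻¹ = [3/272 -21/68; -171/544 -27/136]
x' − x̄ = [933/272, 675/544] = K·y
y = (KᵀK)⁻¹·Kᵀ·(x' − x̄) = [3, -11]
z = y + H·x̄ = [3, -11] + [-6, 9] = [-3, -2]

z = [-3, -2]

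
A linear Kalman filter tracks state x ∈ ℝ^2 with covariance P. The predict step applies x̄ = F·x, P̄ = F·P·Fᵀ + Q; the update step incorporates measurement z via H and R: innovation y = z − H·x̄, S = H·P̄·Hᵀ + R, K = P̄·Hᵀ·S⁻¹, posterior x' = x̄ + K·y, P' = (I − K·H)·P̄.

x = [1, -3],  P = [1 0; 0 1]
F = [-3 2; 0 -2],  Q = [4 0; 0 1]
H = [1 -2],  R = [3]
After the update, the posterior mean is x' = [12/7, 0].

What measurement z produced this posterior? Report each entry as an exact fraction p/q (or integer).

x̄ = F·x = [-9, 6]
P̄ = F·P·Fᵀ + Q = [17 -4; -4 5]
S = H·P̄·Hᵀ + R = [56]
K = P̄·Hᵀ·S⁻¹ = [25/56; -1/4]
x' − x̄ = [75/7, -6] = K·y
y = (KᵀK)⁻¹·Kᵀ·(x' − x̄) = [24]
z = y + H·x̄ = [24] + [-21] = [3]

z = [3]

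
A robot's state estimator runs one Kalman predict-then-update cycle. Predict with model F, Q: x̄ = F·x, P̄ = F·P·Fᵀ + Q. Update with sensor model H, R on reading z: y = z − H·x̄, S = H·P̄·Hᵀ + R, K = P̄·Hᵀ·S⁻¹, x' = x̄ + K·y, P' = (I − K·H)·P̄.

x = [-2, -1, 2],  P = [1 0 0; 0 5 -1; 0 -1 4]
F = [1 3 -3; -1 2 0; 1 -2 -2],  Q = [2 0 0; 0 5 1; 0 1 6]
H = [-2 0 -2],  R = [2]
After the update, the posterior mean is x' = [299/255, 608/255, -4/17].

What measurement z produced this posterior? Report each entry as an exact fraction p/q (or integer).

z = [-2]

x̄ = F·x = [-11, 0, -4]
P̄ = F·P·Fᵀ + Q = [102 35 -5; 35 26 -16; -5 -16 35]
S = H·P̄·Hᵀ + R = [510]
K = P̄·Hᵀ·S⁻¹ = [-97/255; -19/255; -2/17]
x' − x̄ = [3104/255, 608/255, 64/17] = K·y
y = (KᵀK)⁻¹·Kᵀ·(x' − x̄) = [-32]
z = y + H·x̄ = [-32] + [30] = [-2]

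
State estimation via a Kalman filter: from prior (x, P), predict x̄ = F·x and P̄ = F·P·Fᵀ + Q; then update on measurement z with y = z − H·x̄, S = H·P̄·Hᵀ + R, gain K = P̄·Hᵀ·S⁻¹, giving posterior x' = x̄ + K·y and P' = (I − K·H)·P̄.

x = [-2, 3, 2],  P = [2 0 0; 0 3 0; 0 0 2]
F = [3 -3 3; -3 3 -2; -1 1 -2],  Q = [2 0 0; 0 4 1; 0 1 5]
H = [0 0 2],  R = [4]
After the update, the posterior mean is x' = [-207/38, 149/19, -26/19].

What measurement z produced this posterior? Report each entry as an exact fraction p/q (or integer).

x̄ = F·x = [-9, 11, 1]
P̄ = F·P·Fᵀ + Q = [65 -57 -27; -57 57 24; -27 24 18]
S = H·P̄·Hᵀ + R = [76]
K = P̄·Hᵀ·S⁻¹ = [-27/38; 12/19; 9/19]
x' − x̄ = [135/38, -60/19, -45/19] = K·y
y = (KᵀK)⁻¹·Kᵀ·(x' − x̄) = [-5]
z = y + H·x̄ = [-5] + [2] = [-3]

z = [-3]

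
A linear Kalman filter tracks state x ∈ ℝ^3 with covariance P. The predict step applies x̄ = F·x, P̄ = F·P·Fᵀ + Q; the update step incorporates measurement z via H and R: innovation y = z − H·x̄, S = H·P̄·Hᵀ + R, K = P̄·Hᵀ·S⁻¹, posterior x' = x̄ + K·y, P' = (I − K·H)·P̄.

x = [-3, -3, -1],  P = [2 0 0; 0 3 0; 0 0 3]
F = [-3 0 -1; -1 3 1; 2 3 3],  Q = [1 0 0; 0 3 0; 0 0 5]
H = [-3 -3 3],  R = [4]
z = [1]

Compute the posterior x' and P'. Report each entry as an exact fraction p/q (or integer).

x' = [58/61, -499/61, -426/61]
P' = [607/244 111/244 168/61; 111/244 8459/244 2141/61; 168/61 2141/61 2323/61]

x̄ = F·x = [10, -7, -18]
P̄ = F·P·Fᵀ + Q = [22 3 -21; 3 35 32; -21 32 67]
y = z − H·x̄ = [64]
S = H·P̄·Hᵀ + R = [976]
K = P̄·Hᵀ·S⁻¹ = [-69/488; -9/488; 21/122]
x' = x̄ + K·y = [58/61, -499/61, -426/61]
P' = (I − K·H)·P̄ = [607/244 111/244 168/61; 111/244 8459/244 2141/61; 168/61 2141/61 2323/61]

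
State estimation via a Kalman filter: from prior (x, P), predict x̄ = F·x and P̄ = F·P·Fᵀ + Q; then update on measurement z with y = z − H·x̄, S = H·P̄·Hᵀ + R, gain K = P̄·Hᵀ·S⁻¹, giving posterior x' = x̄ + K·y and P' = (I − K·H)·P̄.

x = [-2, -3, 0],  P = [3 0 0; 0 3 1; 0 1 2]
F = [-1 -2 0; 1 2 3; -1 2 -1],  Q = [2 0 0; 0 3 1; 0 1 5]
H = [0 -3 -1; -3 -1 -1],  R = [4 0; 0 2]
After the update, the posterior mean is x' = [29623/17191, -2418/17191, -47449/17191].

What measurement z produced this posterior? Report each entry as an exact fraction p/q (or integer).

z = [3, -2]

x̄ = F·x = [8, -8, -4]
P̄ = F·P·Fᵀ + Q = [17 -21 -7; -21 48 8; -7 8 18]
S = H·P̄·Hᵀ + R = [502 -16; -16 69]
K = P̄·Hᵀ·S⁻¹ = [2231/17191 -5213/17191; -5188/17191 541/17191; -1489/17191 -1591/17191]
x' − x̄ = [-107905/17191, 135110/17191, 21315/17191] = K·y
y = (KᵀK)⁻¹·Kᵀ·(x' − x̄) = [-25, 10]
z = y + H·x̄ = [-25, 10] + [28, -12] = [3, -2]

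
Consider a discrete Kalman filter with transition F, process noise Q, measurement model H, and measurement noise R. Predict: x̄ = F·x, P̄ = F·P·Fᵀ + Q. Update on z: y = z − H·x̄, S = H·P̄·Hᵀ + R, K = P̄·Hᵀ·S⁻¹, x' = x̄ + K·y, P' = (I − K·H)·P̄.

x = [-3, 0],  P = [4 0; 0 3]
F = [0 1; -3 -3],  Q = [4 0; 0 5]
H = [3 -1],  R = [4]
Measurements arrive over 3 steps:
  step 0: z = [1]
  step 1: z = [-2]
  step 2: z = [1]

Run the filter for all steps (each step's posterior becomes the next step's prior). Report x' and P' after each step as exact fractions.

step 0: x' = [100/63, 751/189], P' = [47/21 383/63; 383/63 3827/189]
step 1: x' = [-4870/7977, 380/7977], P' = [32355/21272 252959/63816; 252959/63816 299475/21272]
step 2: x' = [313603/717383, 701222/2152149], P' = [22569415/15065043 58487953/15065043; 58487953/15065043 207722803/15065043]

step 0: x̄ = F·x = [0, 9]
step 0: P̄ = F·P·Fᵀ + Q = [7 -9; -9 68]
step 0: y = z − H·x̄ = [10]
step 0: S = H·P̄·Hᵀ + R = [189]
step 0: K = P̄·Hᵀ·S⁻¹ = [10/63; -95/189]
step 0: x' = x̄ + K·y = [100/63, 751/189]
step 0: P' = (I − K·H)·P̄ = [47/21 383/63; 383/63 3827/189]
step 1: x̄ = F·x = [751/189, -1051/63]
step 1: P̄ = F·P·Fᵀ + Q = [4583/189 -4976/63; -4976/63 6653/21]
step 1: y = z − H·x̄ = [-1928/63]
step 1: S = H·P̄·Hᵀ + R = [21272/21]
step 1: K = P̄·Hᵀ·S⁻¹ = [9559/63816; -11629/21272]
step 1: x' = x̄ + K·y = [-4870/7977, 380/7977]
step 1: P' = (I − K·H)·P̄ = [32355/21272 252959/63816; 252959/63816 299475/21272]
step 2: x̄ = F·x = [380/7977, 4490/2659]
step 2: P̄ = F·P·Fᵀ + Q = [384563/21272 -143923/2659; -143923/2659 576323/2659]
step 2: y = z − H·x̄ = [6769/2659]
step 2: S = H·P̄·Hᵀ + R = [15065043/21272]
step 2: K = P̄·Hᵀ·S⁻¹ = [2305073/15065043; -8064736/15065043]
step 2: x' = x̄ + K·y = [313603/717383, 701222/2152149]
step 2: P' = (I − K·H)·P̄ = [22569415/15065043 58487953/15065043; 58487953/15065043 207722803/15065043]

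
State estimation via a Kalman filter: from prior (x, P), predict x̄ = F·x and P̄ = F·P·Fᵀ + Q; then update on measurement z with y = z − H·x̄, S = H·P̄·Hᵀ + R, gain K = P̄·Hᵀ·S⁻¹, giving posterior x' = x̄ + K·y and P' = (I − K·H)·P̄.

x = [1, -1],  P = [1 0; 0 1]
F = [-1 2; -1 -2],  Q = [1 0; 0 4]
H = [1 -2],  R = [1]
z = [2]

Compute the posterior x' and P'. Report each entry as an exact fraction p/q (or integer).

x̄ = F·x = [-3, 1]
P̄ = F·P·Fᵀ + Q = [6 -3; -3 9]
y = z − H·x̄ = [7]
S = H·P̄·Hᵀ + R = [55]
K = P̄·Hᵀ·S⁻¹ = [12/55; -21/55]
x' = x̄ + K·y = [-81/55, -92/55]
P' = (I − K·H)·P̄ = [186/55 87/55; 87/55 54/55]

x' = [-81/55, -92/55]
P' = [186/55 87/55; 87/55 54/55]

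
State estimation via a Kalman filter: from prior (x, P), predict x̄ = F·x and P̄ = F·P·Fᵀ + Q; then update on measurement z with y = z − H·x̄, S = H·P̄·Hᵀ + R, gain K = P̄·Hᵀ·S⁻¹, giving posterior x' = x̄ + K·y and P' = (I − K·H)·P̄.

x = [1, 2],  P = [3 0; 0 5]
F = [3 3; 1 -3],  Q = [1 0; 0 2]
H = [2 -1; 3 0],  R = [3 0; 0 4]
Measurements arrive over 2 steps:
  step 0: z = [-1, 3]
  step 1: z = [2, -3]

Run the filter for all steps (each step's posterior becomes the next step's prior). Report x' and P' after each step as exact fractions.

step 0: x' = [7763/8371, 21137/8371], P' = [10292/25113 18400/25113; 18400/25113 101822/25113]
step 1: x' = [-53137473/146943869, -200017858/146943869], P' = [46842788/146943869 48966376/146943869; 48966376/146943869 337829432/146943869]

step 0: x̄ = F·x = [9, -5]
step 0: P̄ = F·P·Fᵀ + Q = [73 -36; -36 50]
step 0: y = z − H·x̄ = [-24, -24]
step 0: S = H·P̄·Hᵀ + R = [489 546; 546 661]
step 0: K = P̄·Hᵀ·S⁻¹ = [728/25113 2573/8371; -21674/25113 4600/8371]
step 0: x' = x̄ + K·y = [7763/8371, 21137/8371]
step 0: P' = (I − K·H)·P̄ = [10292/25113 18400/25113; 18400/25113 101822/25113]
step 1: x̄ = F·x = [86700/8371, -55648/8371]
step 1: P̄ = F·P·Fᵀ + Q = [455113/8371 -331974/8371; -331974/8371 866516/25113]
step 1: y = z − H·x̄ = [-212306/8371, -285213/8371]
step 1: S = H·P̄·Hᵀ + R = [10386899/25113 3726600/8371; 3726600/8371 4129501/8371]
step 1: K = P̄·Hᵀ·S⁻¹ = [14906400/146943869 35132091/146943869; -79965560/146943869 36724782/146943869]
step 1: x' = x̄ + K·y = [-53137473/146943869, -200017858/146943869]
step 1: P' = (I − K·H)·P̄ = [46842788/146943869 48966376/146943869; 48966376/146943869 337829432/146943869]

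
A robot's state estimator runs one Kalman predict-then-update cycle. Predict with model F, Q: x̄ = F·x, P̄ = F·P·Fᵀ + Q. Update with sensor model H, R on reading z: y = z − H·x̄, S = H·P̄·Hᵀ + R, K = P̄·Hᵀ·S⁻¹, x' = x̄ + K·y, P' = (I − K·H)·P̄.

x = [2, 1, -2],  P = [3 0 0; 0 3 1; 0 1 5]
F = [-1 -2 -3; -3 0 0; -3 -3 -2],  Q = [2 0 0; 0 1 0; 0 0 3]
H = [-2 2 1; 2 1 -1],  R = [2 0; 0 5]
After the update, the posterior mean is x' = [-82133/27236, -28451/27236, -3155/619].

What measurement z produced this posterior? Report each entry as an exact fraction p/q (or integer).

x̄ = F·x = [2, -6, -5]
P̄ = F·P·Fᵀ + Q = [74 9 70; 9 28 27; 70 27 89]
S = H·P̄·Hᵀ + R = [255 -58; -58 120]
K = P̄·Hᵀ·S⁻¹ = [-1077/13618 18705/27236; 4451/13618 8615/27236; 111/619 456/619]
x' − x̄ = [-136605/27236, 134965/27236, -60/619] = K·y
y = (KᵀK)⁻¹·Kᵀ·(x' − x̄) = [20, -5]
z = y + H·x̄ = [20, -5] + [-21, 3] = [-1, -2]

z = [-1, -2]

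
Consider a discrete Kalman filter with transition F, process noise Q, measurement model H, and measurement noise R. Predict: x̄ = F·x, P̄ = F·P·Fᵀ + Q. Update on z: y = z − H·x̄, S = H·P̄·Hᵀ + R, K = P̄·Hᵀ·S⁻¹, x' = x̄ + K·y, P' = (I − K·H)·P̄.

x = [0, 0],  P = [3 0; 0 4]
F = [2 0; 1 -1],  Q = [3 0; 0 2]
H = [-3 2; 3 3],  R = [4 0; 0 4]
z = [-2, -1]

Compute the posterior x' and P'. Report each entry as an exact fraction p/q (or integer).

x' = [5952/23983, -13545/23983]
P' = [5388/23983 -1092/23983; -1092/23983 7272/23983]

x̄ = F·x = [0, 0]
P̄ = F·P·Fᵀ + Q = [15 6; 6 9]
y = z − H·x̄ = [-2, -1]
S = H·P̄·Hᵀ + R = [103 -99; -99 328]
K = P̄·Hᵀ·S⁻¹ = [-4587/23983 3222/23983; 4455/23983 4635/23983]
x' = x̄ + K·y = [5952/23983, -13545/23983]
P' = (I − K·H)·P̄ = [5388/23983 -1092/23983; -1092/23983 7272/23983]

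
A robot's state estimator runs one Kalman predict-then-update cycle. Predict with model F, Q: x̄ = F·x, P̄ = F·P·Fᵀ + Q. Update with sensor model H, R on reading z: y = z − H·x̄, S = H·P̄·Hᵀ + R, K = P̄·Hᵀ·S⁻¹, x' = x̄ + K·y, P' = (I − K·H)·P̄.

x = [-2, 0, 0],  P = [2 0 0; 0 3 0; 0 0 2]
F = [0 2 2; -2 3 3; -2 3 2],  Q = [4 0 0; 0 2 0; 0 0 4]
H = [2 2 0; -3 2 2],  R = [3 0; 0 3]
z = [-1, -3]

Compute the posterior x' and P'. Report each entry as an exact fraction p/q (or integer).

x̄ = F·x = [0, 4, 4]
P̄ = F·P·Fᵀ + Q = [24 30 26; 30 55 47; 26 47 47]
y = z − H·x̄ = [-9, -19]
S = H·P̄·Hᵀ + R = [559 308; 308 331]
K = P̄·Hᵀ·S⁻¹ = [23428/90165 -10904/90165; 21158/90165 11366/90165; 14446/90165 16522/90165]
x' = x̄ + K·y = [-3676/90165, -45716/90165, -83272/90165]
P' = (I − K·H)·P̄ = [69896/90165 -34754/90165 123242/90165; -34754/90165 66491/90165 -101573/90165; 123242/90165 -101573/90165 311219/90165]

x' = [-3676/90165, -45716/90165, -83272/90165]
P' = [69896/90165 -34754/90165 123242/90165; -34754/90165 66491/90165 -101573/90165; 123242/90165 -101573/90165 311219/90165]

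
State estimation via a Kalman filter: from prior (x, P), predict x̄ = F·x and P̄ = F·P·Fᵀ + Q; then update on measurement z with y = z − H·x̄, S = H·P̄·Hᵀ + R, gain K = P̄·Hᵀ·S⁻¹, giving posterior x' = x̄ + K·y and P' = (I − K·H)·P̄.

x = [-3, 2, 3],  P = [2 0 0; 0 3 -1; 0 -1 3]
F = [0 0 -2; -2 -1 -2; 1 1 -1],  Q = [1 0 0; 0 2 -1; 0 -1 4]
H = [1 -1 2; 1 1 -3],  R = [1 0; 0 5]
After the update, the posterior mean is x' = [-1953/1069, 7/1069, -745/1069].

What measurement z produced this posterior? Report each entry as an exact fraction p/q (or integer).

z = [-3, 1]

x̄ = F·x = [-6, -2, -4]
P̄ = F·P·Fᵀ + Q = [13 10 8; 10 21 -1; 8 -1 14]
S = H·P̄·Hᵀ + R = [107 -105; -105 143]
K = P̄·Hᵀ·S⁻¹ = [653/1069 472/1069; 1711/4276 2273/4276; 404/1069 35/1069]
x' − x̄ = [4461/1069, 2145/1069, 3531/1069] = K·y
y = (KᵀK)⁻¹·Kᵀ·(x' − x̄) = [9, -3]
z = y + H·x̄ = [9, -3] + [-12, 4] = [-3, 1]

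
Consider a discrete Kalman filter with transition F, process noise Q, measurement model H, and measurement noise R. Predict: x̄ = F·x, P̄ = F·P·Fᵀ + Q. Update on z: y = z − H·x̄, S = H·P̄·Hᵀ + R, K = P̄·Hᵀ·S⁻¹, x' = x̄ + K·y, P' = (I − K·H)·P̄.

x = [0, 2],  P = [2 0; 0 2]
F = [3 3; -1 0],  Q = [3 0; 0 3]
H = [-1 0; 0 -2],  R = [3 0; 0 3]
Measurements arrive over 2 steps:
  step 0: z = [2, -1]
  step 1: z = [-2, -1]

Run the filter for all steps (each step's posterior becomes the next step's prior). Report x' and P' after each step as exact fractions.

step 0: x̄ = F·x = [6, 0]
step 0: P̄ = F·P·Fᵀ + Q = [39 -6; -6 5]
step 0: y = z − H·x̄ = [8, -1]
step 0: S = H·P̄·Hᵀ + R = [42 -12; -12 23]
step 0: K = P̄·Hᵀ·S⁻¹ = [-251/274 6/137; 3/137 -58/137]
step 0: x' = x̄ + K·y = [-188/137, 82/137]
step 0: P' = (I − K·H)·P̄ = [753/274 -9/137; -9/137 87/137]
step 1: x̄ = F·x = [-318/137, 188/137]
step 1: P̄ = F·P·Fᵀ + Q = [8841/274 -2205/274; -2205/274 1575/274]
step 1: y = z − H·x̄ = [-592/137, 239/137]
step 1: S = H·P̄·Hᵀ + R = [9663/274 -2205/137; -2205/137 3561/137]
step 1: K = P̄·Hᵀ·S⁻¹ = [-17647/20021 1470/20021; 735/20021 -8400/20021]
step 1: x' = x̄ + K·y = [32348/20021, 9644/20021]
step 1: P' = (I − K·H)·P̄ = [52941/20021 -2205/20021; -2205/20021 12600/20021]

step 0: x' = [-188/137, 82/137], P' = [753/274 -9/137; -9/137 87/137]
step 1: x' = [32348/20021, 9644/20021], P' = [52941/20021 -2205/20021; -2205/20021 12600/20021]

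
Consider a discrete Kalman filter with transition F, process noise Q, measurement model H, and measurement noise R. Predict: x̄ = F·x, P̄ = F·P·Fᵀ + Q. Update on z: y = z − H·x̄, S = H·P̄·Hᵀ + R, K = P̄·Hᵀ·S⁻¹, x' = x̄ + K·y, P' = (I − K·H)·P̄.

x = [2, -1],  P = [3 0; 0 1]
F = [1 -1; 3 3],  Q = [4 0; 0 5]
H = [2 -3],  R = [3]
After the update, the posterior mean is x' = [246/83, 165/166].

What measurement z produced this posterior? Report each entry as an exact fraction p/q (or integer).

x̄ = F·x = [3, 3]
P̄ = F·P·Fᵀ + Q = [8 6; 6 41]
S = H·P̄·Hᵀ + R = [332]
K = P̄·Hᵀ·S⁻¹ = [-1/166; -111/332]
x' − x̄ = [-3/83, -333/166] = K·y
y = (KᵀK)⁻¹·Kᵀ·(x' − x̄) = [6]
z = y + H·x̄ = [6] + [-3] = [3]

z = [3]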